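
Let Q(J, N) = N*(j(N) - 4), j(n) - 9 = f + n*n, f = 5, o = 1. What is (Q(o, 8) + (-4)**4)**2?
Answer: 719104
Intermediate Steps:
j(n) = 14 + n**2 (j(n) = 9 + (5 + n*n) = 9 + (5 + n**2) = 14 + n**2)
Q(J, N) = N*(10 + N**2) (Q(J, N) = N*((14 + N**2) - 4) = N*(10 + N**2))
(Q(o, 8) + (-4)**4)**2 = (8*(10 + 8**2) + (-4)**4)**2 = (8*(10 + 64) + 256)**2 = (8*74 + 256)**2 = (592 + 256)**2 = 848**2 = 719104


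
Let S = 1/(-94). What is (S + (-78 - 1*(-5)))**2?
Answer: 47100769/8836 ≈ 5330.6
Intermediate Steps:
S = -1/94 ≈ -0.010638
(S + (-78 - 1*(-5)))**2 = (-1/94 + (-78 - 1*(-5)))**2 = (-1/94 + (-78 + 5))**2 = (-1/94 - 73)**2 = (-6863/94)**2 = 47100769/8836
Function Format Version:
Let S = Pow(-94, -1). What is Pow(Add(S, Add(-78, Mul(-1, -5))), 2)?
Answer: Rational(47100769, 8836) ≈ 5330.6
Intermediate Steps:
S = Rational(-1, 94) ≈ -0.010638
Pow(Add(S, Add(-78, Mul(-1, -5))), 2) = Pow(Add(Rational(-1, 94), Add(-78, Mul(-1, -5))), 2) = Pow(Add(Rational(-1, 94), Add(-78, 5)), 2) = Pow(Add(Rational(-1, 94), -73), 2) = Pow(Rational(-6863, 94), 2) = Rational(47100769, 8836)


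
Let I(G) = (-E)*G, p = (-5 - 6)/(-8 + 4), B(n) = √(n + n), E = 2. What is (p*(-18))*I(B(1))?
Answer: 99*√2 ≈ 140.01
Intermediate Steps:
B(n) = √2*√n (B(n) = √(2*n) = √2*√n)
p = 11/4 (p = -11/(-4) = -11*(-¼) = 11/4 ≈ 2.7500)
I(G) = -2*G (I(G) = (-1*2)*G = -2*G)
(p*(-18))*I(B(1)) = ((11/4)*(-18))*(-2*√2*√1) = -(-99)*√2*1 = -(-99)*√2 = 99*√2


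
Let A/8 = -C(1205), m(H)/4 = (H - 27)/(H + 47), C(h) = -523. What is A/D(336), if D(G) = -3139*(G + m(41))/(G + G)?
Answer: -4418304/1660531 ≈ -2.6608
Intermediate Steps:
m(H) = 4*(-27 + H)/(47 + H) (m(H) = 4*((H - 27)/(H + 47)) = 4*((-27 + H)/(47 + H)) = 4*(-27 + H)/(47 + H))
D(G) = -3139*(7/11 + G)/(2*G) (D(G) = -3139*(G + 4*(-27 + 41)/(47 + 41))/(G + G) = -3139*(G + 4*14/88)/(2*G) = -3139*(G + 4*(1/88)*14)/(2*G) = -3139*(G + 7/11)/(2*G) = -3139*(7/11 + G)/(2*G))
A = 4184 (A = 8*(-1*(-523)) = 8*523 = 4184)
A/D(336) = 4184/(((3139/22)*(-7 - 11*336)/336)) = 4184/(((3139/22)*(1/336)*(-7 - 3696))) = 4184/(((3139/22)*(1/336)*(-3703))) = 4184/(-1660531/1056) = 4184*(-1056/1660531) = -4418304/1660531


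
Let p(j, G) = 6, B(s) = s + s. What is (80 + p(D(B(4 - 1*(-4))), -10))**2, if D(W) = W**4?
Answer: 7396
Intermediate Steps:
B(s) = 2*s
(80 + p(D(B(4 - 1*(-4))), -10))**2 = (80 + 6)**2 = 86**2 = 7396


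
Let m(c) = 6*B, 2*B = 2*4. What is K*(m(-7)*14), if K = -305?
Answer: -102480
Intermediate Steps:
B = 4 (B = (2*4)/2 = (½)*8 = 4)
m(c) = 24 (m(c) = 6*4 = 24)
K*(m(-7)*14) = -7320*14 = -305*336 = -102480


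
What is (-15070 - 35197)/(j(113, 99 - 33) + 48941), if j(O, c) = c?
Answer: -7181/7001 ≈ -1.0257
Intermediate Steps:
(-15070 - 35197)/(j(113, 99 - 33) + 48941) = (-15070 - 35197)/((99 - 33) + 48941) = -50267/(66 + 48941) = -50267/49007 = -50267*1/49007 = -7181/7001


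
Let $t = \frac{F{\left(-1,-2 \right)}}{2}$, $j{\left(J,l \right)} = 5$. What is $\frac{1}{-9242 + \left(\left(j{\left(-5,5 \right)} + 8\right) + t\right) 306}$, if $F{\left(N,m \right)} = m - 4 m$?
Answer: $- \frac{1}{4346} \approx -0.0002301$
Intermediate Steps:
$F{\left(N,m \right)} = - 3 m$ ($F{\left(N,m \right)} = m - 4 m = - 3 m$)
$t = 3$ ($t = \frac{\left(-3\right) \left(-2\right)}{2} = 6 \cdot \frac{1}{2} = 3$)
$\frac{1}{-9242 + \left(\left(j{\left(-5,5 \right)} + 8\right) + t\right) 306} = \frac{1}{-9242 + \left(\left(5 + 8\right) + 3\right) 306} = \frac{1}{-9242 + \left(13 + 3\right) 306} = \frac{1}{-9242 + 16 \cdot 306} = \frac{1}{-9242 + 4896} = \frac{1}{-4346} = - \frac{1}{4346}$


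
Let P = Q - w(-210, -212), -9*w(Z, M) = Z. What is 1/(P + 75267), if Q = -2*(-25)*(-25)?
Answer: 3/221981 ≈ 1.3515e-5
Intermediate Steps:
Q = -1250 (Q = 50*(-25) = -1250)
w(Z, M) = -Z/9
P = -3820/3 (P = -1250 - (-1)*(-210)/9 = -1250 - 1*70/3 = -1250 - 70/3 = -3820/3 ≈ -1273.3)
1/(P + 75267) = 1/(-3820/3 + 75267) = 1/(221981/3) = 3/221981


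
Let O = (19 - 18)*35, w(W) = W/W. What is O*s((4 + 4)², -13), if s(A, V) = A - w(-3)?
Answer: 2205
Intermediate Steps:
w(W) = 1
O = 35 (O = 1*35 = 35)
s(A, V) = -1 + A (s(A, V) = A - 1*1 = A - 1 = -1 + A)
O*s((4 + 4)², -13) = 35*(-1 + (4 + 4)²) = 35*(-1 + 8²) = 35*(-1 + 64) = 35*63 = 2205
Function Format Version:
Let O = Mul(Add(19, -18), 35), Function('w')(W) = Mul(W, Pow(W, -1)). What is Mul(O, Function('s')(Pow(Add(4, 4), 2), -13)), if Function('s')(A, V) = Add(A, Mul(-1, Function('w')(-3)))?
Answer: 2205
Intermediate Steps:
Function('w')(W) = 1
O = 35 (O = Mul(1, 35) = 35)
Function('s')(A, V) = Add(-1, A) (Function('s')(A, V) = Add(A, Mul(-1, 1)) = Add(A, -1) = Add(-1, A))
Mul(O, Function('s')(Pow(Add(4, 4), 2), -13)) = Mul(35, Add(-1, Pow(Add(4, 4), 2))) = Mul(35, Add(-1, Pow(8, 2))) = Mul(35, Add(-1, 64)) = Mul(35, 63) = 2205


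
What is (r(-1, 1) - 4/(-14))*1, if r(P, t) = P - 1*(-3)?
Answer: 16/7 ≈ 2.2857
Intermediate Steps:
r(P, t) = 3 + P (r(P, t) = P + 3 = 3 + P)
(r(-1, 1) - 4/(-14))*1 = ((3 - 1) - 4/(-14))*1 = (2 - 4*(-1/14))*1 = (2 + 2/7)*1 = (16/7)*1 = 16/7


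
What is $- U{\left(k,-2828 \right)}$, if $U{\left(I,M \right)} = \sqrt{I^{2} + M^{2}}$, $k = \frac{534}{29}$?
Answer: $- \frac{10 \sqrt{67262533}}{29} \approx -2828.1$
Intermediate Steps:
$k = \frac{534}{29}$ ($k = 534 \cdot \frac{1}{29} = \frac{534}{29} \approx 18.414$)
$- U{\left(k,-2828 \right)} = - \sqrt{\left(\frac{534}{29}\right)^{2} + \left(-2828\right)^{2}} = - \sqrt{\frac{285156}{841} + 7997584} = - \sqrt{\frac{6726253300}{841}} = - \frac{10 \sqrt{67262533}}{29}$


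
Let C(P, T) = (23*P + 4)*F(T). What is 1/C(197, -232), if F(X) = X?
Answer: -1/1052120 ≈ -9.5046e-7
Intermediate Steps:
C(P, T) = T*(4 + 23*P) (C(P, T) = (23*P + 4)*T = (4 + 23*P)*T = T*(4 + 23*P))
1/C(197, -232) = 1/(-232*(4 + 23*197)) = 1/(-232*(4 + 4531)) = 1/(-232*4535) = 1/(-1052120) = -1/1052120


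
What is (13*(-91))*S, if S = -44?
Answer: 52052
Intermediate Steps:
(13*(-91))*S = (13*(-91))*(-44) = -1183*(-44) = 52052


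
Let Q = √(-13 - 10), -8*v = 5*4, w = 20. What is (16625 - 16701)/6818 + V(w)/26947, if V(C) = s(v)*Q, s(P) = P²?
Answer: -38/3409 + 25*I*√23/107788 ≈ -0.011147 + 0.0011123*I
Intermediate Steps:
v = -5/2 (v = -5*4/8 = -⅛*20 = -5/2 ≈ -2.5000)
Q = I*√23 (Q = √(-23) = I*√23 ≈ 4.7958*I)
V(C) = 25*I*√23/4 (V(C) = (-5/2)²*(I*√23) = 25*(I*√23)/4 = 25*I*√23/4)
(16625 - 16701)/6818 + V(w)/26947 = (16625 - 16701)/6818 + (25*I*√23/4)/26947 = -76*1/6818 + (25*I*√23/4)*(1/26947) = -38/3409 + 25*I*√23/107788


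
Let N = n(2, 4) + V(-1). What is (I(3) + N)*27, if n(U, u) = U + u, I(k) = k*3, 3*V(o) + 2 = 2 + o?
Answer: 396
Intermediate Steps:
V(o) = o/3 (V(o) = -⅔ + (2 + o)/3 = -⅔ + (⅔ + o/3) = o/3)
I(k) = 3*k
N = 17/3 (N = (2 + 4) + (⅓)*(-1) = 6 - ⅓ = 17/3 ≈ 5.6667)
(I(3) + N)*27 = (3*3 + 17/3)*27 = (9 + 17/3)*27 = (44/3)*27 = 396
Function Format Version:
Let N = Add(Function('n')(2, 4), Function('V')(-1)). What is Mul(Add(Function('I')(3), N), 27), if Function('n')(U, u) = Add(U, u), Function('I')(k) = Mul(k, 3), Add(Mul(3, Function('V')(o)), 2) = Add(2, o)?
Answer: 396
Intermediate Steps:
Function('V')(o) = Mul(Rational(1, 3), o) (Function('V')(o) = Add(Rational(-2, 3), Mul(Rational(1, 3), Add(2, o))) = Add(Rational(-2, 3), Add(Rational(2, 3), Mul(Rational(1, 3), o))) = Mul(Rational(1, 3), o))
Function('I')(k) = Mul(3, k)
N = Rational(17, 3) (N = Add(Add(2, 4), Mul(Rational(1, 3), -1)) = Add(6, Rational(-1, 3)) = Rational(17, 3) ≈ 5.6667)
Mul(Add(Function('I')(3), N), 27) = Mul(Add(Mul(3, 3), Rational(17, 3)), 27) = Mul(Add(9, Rational(17, 3)), 27) = Mul(Rational(44, 3), 27) = 396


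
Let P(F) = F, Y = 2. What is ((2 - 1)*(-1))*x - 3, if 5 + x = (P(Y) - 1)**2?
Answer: 1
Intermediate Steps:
x = -4 (x = -5 + (2 - 1)**2 = -5 + 1**2 = -5 + 1 = -4)
((2 - 1)*(-1))*x - 3 = ((2 - 1)*(-1))*(-4) - 3 = (1*(-1))*(-4) - 3 = -1*(-4) - 3 = 4 - 3 = 1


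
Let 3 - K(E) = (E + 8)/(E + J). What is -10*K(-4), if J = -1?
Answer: -38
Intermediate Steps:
K(E) = 3 - (8 + E)/(-1 + E) (K(E) = 3 - (E + 8)/(E - 1) = 3 - (8 + E)/(-1 + E))
-10*K(-4) = -10*(-11 + 2*(-4))/(-1 - 4) = -10*(-11 - 8)/(-5) = -(-2)*(-19) = -10*19/5 = -38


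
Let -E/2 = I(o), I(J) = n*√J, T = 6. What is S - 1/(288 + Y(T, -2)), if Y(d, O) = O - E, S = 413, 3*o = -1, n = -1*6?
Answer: 16900643/40922 - I*√3/20461 ≈ 413.0 - 8.4651e-5*I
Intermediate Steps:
n = -6
o = -⅓ (o = (⅓)*(-1) = -⅓ ≈ -0.33333)
I(J) = -6*√J
E = 4*I*√3 (E = -(-12)*√(-⅓) = -(-12)*I*√3/3 = -(-4)*I*√3 = 4*I*√3 ≈ 6.9282*I)
Y(d, O) = O - 4*I*√3
S - 1/(288 + Y(T, -2)) = 413 - 1/(288 + (-2 - 4*I*√3)) = 413 - 1/(286 - 4*I*√3)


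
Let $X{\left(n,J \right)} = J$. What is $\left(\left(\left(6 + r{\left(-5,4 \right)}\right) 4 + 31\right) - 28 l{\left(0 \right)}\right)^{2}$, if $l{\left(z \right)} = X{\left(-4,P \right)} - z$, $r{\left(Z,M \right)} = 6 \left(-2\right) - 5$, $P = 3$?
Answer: $9409$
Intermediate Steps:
$r{\left(Z,M \right)} = -17$ ($r{\left(Z,M \right)} = -12 - 5 = -17$)
$l{\left(z \right)} = 3 - z$
$\left(\left(\left(6 + r{\left(-5,4 \right)}\right) 4 + 31\right) - 28 l{\left(0 \right)}\right)^{2} = \left(\left(\left(6 - 17\right) 4 + 31\right) - 28 \left(3 - 0\right)\right)^{2} = \left(\left(\left(-11\right) 4 + 31\right) - 28 \left(3 + 0\right)\right)^{2} = \left(\left(-44 + 31\right) - 84\right)^{2} = \left(-13 - 84\right)^{2} = \left(-97\right)^{2} = 9409$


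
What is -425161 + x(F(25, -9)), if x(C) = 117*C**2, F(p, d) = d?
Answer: -415684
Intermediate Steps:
-425161 + x(F(25, -9)) = -425161 + 117*(-9)**2 = -425161 + 117*81 = -425161 + 9477 = -415684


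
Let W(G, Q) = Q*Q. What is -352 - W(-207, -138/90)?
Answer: -79729/225 ≈ -354.35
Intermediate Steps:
W(G, Q) = Q²
-352 - W(-207, -138/90) = -352 - (-138/90)² = -352 - (-138*1/90)² = -352 - (-23/15)² = -352 - 1*529/225 = -352 - 529/225 = -79729/225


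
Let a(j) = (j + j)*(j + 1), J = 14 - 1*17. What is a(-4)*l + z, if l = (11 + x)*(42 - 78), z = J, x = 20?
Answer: -26787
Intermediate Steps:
J = -3 (J = 14 - 17 = -3)
z = -3
a(j) = 2*j*(1 + j) (a(j) = (2*j)*(1 + j) = 2*j*(1 + j))
l = -1116 (l = (11 + 20)*(42 - 78) = 31*(-36) = -1116)
a(-4)*l + z = (2*(-4)*(1 - 4))*(-1116) - 3 = (2*(-4)*(-3))*(-1116) - 3 = 24*(-1116) - 3 = -26784 - 3 = -26787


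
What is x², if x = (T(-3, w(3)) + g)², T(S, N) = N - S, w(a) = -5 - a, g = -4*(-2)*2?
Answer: 14641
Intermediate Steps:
g = 16 (g = 8*2 = 16)
x = 121 (x = (((-5 - 1*3) - 1*(-3)) + 16)² = (((-5 - 3) + 3) + 16)² = ((-8 + 3) + 16)² = (-5 + 16)² = 11² = 121)
x² = 121² = 14641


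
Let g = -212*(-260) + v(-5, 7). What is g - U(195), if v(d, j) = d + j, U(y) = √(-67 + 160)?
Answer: 55122 - √93 ≈ 55112.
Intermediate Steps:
U(y) = √93
g = 55122 (g = -212*(-260) + (-5 + 7) = 55120 + 2 = 55122)
g - U(195) = 55122 - √93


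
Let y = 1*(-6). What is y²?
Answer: 36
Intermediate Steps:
y = -6
y² = (-6)² = 36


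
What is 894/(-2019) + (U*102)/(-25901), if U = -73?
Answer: -2707340/17431373 ≈ -0.15531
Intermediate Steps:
894/(-2019) + (U*102)/(-25901) = 894/(-2019) - 73*102/(-25901) = 894*(-1/2019) - 7446*(-1/25901) = -298/673 + 7446/25901 = -2707340/17431373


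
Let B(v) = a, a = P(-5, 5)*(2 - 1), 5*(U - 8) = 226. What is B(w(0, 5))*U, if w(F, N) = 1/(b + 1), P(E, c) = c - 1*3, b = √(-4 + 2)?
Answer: 532/5 ≈ 106.40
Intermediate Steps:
b = I*√2 (b = √(-2) = I*√2 ≈ 1.4142*I)
P(E, c) = -3 + c (P(E, c) = c - 3 = -3 + c)
w(F, N) = 1/(1 + I*√2) (w(F, N) = 1/(I*√2 + 1) = 1/(1 + I*√2))
U = 266/5 (U = 8 + (⅕)*226 = 8 + 226/5 = 266/5 ≈ 53.200)
a = 2 (a = (-3 + 5)*(2 - 1) = 2*1 = 2)
B(v) = 2
B(w(0, 5))*U = 2*(266/5) = 532/5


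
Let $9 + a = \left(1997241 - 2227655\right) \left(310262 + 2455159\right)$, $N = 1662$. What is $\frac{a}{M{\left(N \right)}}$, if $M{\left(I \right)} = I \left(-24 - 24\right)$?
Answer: $\frac{70799079367}{8864} \approx 7.9873 \cdot 10^{6}$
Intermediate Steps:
$M{\left(I \right)} = - 48 I$ ($M{\left(I \right)} = I \left(-48\right) = - 48 I$)
$a = -637191714303$ ($a = -9 + \left(1997241 - 2227655\right) \left(310262 + 2455159\right) = -9 - 637191714294 = -637191714303$)
$\frac{a}{M{\left(N \right)}} = - \frac{637191714303}{\left(-48\right) 1662} = - \frac{637191714303}{-79776} = \left(-637191714303\right) \left(- \frac{1}{79776}\right) = \frac{70799079367}{8864}$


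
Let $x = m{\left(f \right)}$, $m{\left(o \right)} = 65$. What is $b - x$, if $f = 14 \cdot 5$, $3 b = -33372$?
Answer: $-11189$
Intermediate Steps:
$b = -11124$ ($b = \frac{1}{3} \left(-33372\right) = -11124$)
$f = 70$
$x = 65$
$b - x = -11124 - 65 = -11189$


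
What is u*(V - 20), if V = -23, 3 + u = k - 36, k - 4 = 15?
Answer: 860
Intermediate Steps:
k = 19 (k = 4 + 15 = 19)
u = -20 (u = -3 + (19 - 36) = -3 - 17 = -20)
u*(V - 20) = -20*(-23 - 20) = -20*(-43) = 860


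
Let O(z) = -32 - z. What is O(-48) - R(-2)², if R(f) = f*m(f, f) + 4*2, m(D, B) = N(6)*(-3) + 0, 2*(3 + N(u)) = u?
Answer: -48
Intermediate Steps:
N(u) = -3 + u/2
m(D, B) = 0 (m(D, B) = (-3 + (½)*6)*(-3) + 0 = (-3 + 3)*(-3) + 0 = 0*(-3) + 0 = 0 + 0 = 0)
R(f) = 8 (R(f) = f*0 + 4*2 = 0 + 8 = 8)
O(-48) - R(-2)² = (-32 - 1*(-48)) - 1*8² = (-32 + 48) - 1*64 = 16 - 64 = -48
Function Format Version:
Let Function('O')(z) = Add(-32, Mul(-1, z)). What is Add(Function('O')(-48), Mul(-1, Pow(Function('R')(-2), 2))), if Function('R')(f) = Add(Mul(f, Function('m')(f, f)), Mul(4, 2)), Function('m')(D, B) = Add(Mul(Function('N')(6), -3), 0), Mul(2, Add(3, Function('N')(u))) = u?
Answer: -48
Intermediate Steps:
Function('N')(u) = Add(-3, Mul(Rational(1, 2), u))
Function('m')(D, B) = 0 (Function('m')(D, B) = Add(Mul(Add(-3, Mul(Rational(1, 2), 6)), -3), 0) = Add(Mul(Add(-3, 3), -3), 0) = Add(Mul(0, -3), 0) = Add(0, 0) = 0)
Function('R')(f) = 8 (Function('R')(f) = Add(Mul(f, 0), Mul(4, 2)) = Add(0, 8) = 8)
Add(Function('O')(-48), Mul(-1, Pow(Function('R')(-2), 2))) = Add(Add(-32, Mul(-1, -48)), Mul(-1, Pow(8, 2))) = Add(Add(-32, 48), Mul(-1, 64)) = Add(16, -64) = -48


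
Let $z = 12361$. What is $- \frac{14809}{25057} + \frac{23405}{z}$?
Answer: $\frac{403405036}{309729577} \approx 1.3024$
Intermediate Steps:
$- \frac{14809}{25057} + \frac{23405}{z} = - \frac{14809}{25057} + \frac{23405}{12361} = \frac{403405036}{309729577}$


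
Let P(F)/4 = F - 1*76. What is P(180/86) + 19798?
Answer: 838602/43 ≈ 19502.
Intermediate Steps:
P(F) = -304 + 4*F (P(F) = 4*(F - 1*76) = 4*(F - 76) = 4*(-76 + F) = -304 + 4*F)
P(180/86) + 19798 = (-304 + 4*(180/86)) + 19798 = (-304 + 4*(180*(1/86))) + 19798 = (-304 + 4*(90/43)) + 19798 = (-304 + 360/43) + 19798 = -12712/43 + 19798 = 838602/43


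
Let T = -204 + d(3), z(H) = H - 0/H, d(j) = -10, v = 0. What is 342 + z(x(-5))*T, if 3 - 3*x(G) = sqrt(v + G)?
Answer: 128 + 214*I*sqrt(5)/3 ≈ 128.0 + 159.51*I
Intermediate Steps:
x(G) = 1 - sqrt(G)/3 (x(G) = 1 - sqrt(0 + G)/3 = 1 - sqrt(G)/3)
z(H) = H (z(H) = H - 1*0 = H + 0 = H)
T = -214 (T = -204 - 10 = -214)
342 + z(x(-5))*T = 342 + (1 - I*sqrt(5)/3)*(-214) = 342 + (-214 + 214*I*sqrt(5)/3) = 128 + 214*I*sqrt(5)/3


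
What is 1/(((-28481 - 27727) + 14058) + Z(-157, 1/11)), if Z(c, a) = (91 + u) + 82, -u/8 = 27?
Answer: -1/42193 ≈ -2.3701e-5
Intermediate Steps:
u = -216 (u = -8*27 = -216)
Z(c, a) = -43 (Z(c, a) = (91 - 216) + 82 = -125 + 82 = -43)
1/(((-28481 - 27727) + 14058) + Z(-157, 1/11)) = 1/(((-28481 - 27727) + 14058) - 43) = 1/((-56208 + 14058) - 43) = 1/(-42150 - 43) = 1/(-42193) = -1/42193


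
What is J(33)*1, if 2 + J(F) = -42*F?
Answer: -1388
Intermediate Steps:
J(F) = -2 - 42*F
J(33)*1 = (-2 - 42*33)*1 = (-2 - 1386)*1 = -1388*1 = -1388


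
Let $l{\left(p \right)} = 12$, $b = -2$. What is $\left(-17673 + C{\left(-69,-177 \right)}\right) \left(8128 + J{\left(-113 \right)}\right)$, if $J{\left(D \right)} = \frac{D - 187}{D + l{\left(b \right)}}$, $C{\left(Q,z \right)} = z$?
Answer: $- \frac{14658919800}{101} \approx -1.4514 \cdot 10^{8}$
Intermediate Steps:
$J{\left(D \right)} = \frac{-187 + D}{12 + D}$ ($J{\left(D \right)} = \frac{D - 187}{D + 12} = \frac{-187 + D}{12 + D}$)
$\left(-17673 + C{\left(-69,-177 \right)}\right) \left(8128 + J{\left(-113 \right)}\right) = \left(-17673 - 177\right) \left(8128 + \frac{-187 - 113}{12 - 113}\right) = - 17850 \left(8128 + \frac{1}{-101} \left(-300\right)\right) = - 17850 \left(8128 - - \frac{300}{101}\right) = - 17850 \left(8128 + \frac{300}{101}\right) = \left(-17850\right) \frac{821228}{101} = - \frac{14658919800}{101}$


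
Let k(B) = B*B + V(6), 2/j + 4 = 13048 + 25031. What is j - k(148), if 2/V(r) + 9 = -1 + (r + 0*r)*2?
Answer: -834032873/38075 ≈ -21905.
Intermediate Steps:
V(r) = 2/(-10 + 2*r) (V(r) = 2/(-9 + (-1 + (r + 0*r)*2)) = 2/(-9 + (-1 + (r + 0)*2)) = 2/(-9 + (-1 + r*2)) = 2/(-9 + (-1 + 2*r)) = 2/(-10 + 2*r))
j = 2/38075 (j = 2/(-4 + (13048 + 25031)) = 2/(-4 + 38079) = 2/38075 ≈ 5.2528e-5)
k(B) = 1 + B² (k(B) = B*B + 1/(-5 + 6) = B² + 1/1 = B² + 1 = 1 + B²)
j - k(148) = 2/38075 - (1 + 148²) = 2/38075 - (1 + 21904) = 2/38075 - 1*21905 = 2/38075 - 21905 = -834032873/38075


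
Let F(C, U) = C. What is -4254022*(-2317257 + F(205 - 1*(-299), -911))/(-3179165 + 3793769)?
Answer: 1642586371761/102434 ≈ 1.6036e+7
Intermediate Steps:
-4254022*(-2317257 + F(205 - 1*(-299), -911))/(-3179165 + 3793769) = -4254022*(-2317257 + (205 - 1*(-299)))/(-3179165 + 3793769) = -4254022/(614604/(-2317257 + (205 + 299))) = -4254022/(614604/(-2317257 + 504)) = -4254022/(614604/(-2316753)) = -4254022/(614604*(-1/2316753)) = -4254022/(-204868/772251) = -4254022*(-772251/204868) = 1642586371761/102434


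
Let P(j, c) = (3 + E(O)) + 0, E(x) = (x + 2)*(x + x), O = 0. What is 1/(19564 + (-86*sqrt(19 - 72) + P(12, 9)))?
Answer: 19567/383259477 + 86*I*sqrt(53)/383259477 ≈ 5.1054e-5 + 1.6336e-6*I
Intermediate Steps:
E(x) = 2*x*(2 + x) (E(x) = (2 + x)*(2*x) = 2*x*(2 + x))
P(j, c) = 3 (P(j, c) = (3 + 2*0*(2 + 0)) + 0 = (3 + 2*0*2) + 0 = (3 + 0) + 0 = 3 + 0 = 3)
1/(19564 + (-86*sqrt(19 - 72) + P(12, 9))) = 1/(19564 + (-86*sqrt(19 - 72) + 3)) = 1/(19564 + (-86*I*sqrt(53) + 3)) = 1/(19564 + (3 - 86*I*sqrt(53))) = 1/(19567 - 86*I*sqrt(53))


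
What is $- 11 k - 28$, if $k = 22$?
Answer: $-270$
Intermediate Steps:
$- 11 k - 28 = \left(-11\right) 22 - 28 = -242 - 28 = -270$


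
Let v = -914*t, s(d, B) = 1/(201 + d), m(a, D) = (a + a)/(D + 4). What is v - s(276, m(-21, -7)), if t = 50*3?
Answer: -65396701/477 ≈ -1.3710e+5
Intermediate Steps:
t = 150
m(a, D) = 2*a/(4 + D) (m(a, D) = (2*a)/(4 + D) = 2*a/(4 + D))
v = -137100 (v = -914*150 = -137100)
v - s(276, m(-21, -7)) = -137100 - 1/(201 + 276) = -137100 - 1/477 = -65396701/477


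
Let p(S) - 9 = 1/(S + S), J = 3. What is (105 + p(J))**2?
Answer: 469225/36 ≈ 13034.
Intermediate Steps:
p(S) = 9 + 1/(2*S) (p(S) = 9 + 1/(S + S) = 9 + 1/(2*S))
(105 + p(J))**2 = (105 + (9 + (1/2)/3))**2 = (105 + (9 + (1/2)*(1/3)))**2 = (105 + (9 + 1/6))**2 = (105 + 55/6)**2 = (685/6)**2 = 469225/36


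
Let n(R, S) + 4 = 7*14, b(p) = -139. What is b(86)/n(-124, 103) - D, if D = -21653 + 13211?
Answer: 793409/94 ≈ 8440.5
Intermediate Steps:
n(R, S) = 94 (n(R, S) = -4 + 7*14 = -4 + 98 = 94)
D = -8442
b(86)/n(-124, 103) - D = -139/94 - 1*(-8442) = -139*1/94 + 8442 = -139/94 + 8442 = 793409/94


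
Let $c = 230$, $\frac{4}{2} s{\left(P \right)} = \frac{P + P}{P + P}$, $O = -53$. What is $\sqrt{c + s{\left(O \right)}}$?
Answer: $\frac{\sqrt{922}}{2} \approx 15.182$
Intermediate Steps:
$s{\left(P \right)} = \frac{1}{2}$ ($s{\left(P \right)} = \frac{\left(P + P\right) \frac{1}{P + P}}{2} = \frac{2 P \frac{1}{2 P}}{2} = \frac{1}{2} \cdot 1 = \frac{1}{2}$)
$\sqrt{c + s{\left(O \right)}} = \sqrt{230 + \frac{1}{2}} = \sqrt{\frac{461}{2}} = \frac{\sqrt{922}}{2}$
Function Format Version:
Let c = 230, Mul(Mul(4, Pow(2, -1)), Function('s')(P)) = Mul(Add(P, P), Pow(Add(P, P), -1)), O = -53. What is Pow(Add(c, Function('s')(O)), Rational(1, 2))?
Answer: Mul(Rational(1, 2), Pow(922, Rational(1, 2))) ≈ 15.182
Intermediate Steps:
Function('s')(P) = Rational(1, 2) (Function('s')(P) = Mul(Rational(1, 2), Mul(Add(P, P), Pow(Add(P, P), -1))) = Mul(Rational(1, 2), Mul(Mul(2, P), Pow(Mul(2, P), -1))) = Mul(Rational(1, 2), Mul(Mul(2, P), Mul(Rational(1, 2), Pow(P, -1)))) = Mul(Rational(1, 2), 1) = Rational(1, 2))
Pow(Add(c, Function('s')(O)), Rational(1, 2)) = Pow(Add(230, Rational(1, 2)), Rational(1, 2)) = Pow(Rational(461, 2), Rational(1, 2)) = Mul(Rational(1, 2), Pow(922, Rational(1, 2)))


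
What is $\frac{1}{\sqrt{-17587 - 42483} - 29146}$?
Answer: $- \frac{14573}{424774693} - \frac{i \sqrt{60070}}{849549386} \approx -3.4308 \cdot 10^{-5} - 2.885 \cdot 10^{-7} i$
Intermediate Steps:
$\frac{1}{\sqrt{-17587 - 42483} - 29146} = \frac{1}{\sqrt{-60070} - 29146} = \frac{1}{i \sqrt{60070} - 29146} = \frac{1}{-29146 + i \sqrt{60070}}$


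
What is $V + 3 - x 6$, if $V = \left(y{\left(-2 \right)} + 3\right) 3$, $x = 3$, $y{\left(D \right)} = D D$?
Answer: $-33$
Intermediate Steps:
$y{\left(D \right)} = D^{2}$
$V = 21$ ($V = \left(\left(-2\right)^{2} + 3\right) 3 = \left(4 + 3\right) 3 = 7 \cdot 3 = 21$)
$V + 3 - x 6 = 21 + 3 \left(-1\right) 3 \cdot 6 = 21 + 3 \left(\left(-3\right) 6\right) = 21 + 3 \left(-18\right) = 21 - 54 = -33$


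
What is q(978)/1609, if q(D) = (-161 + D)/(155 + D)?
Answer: 817/1822997 ≈ 0.00044816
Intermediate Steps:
q(D) = (-161 + D)/(155 + D)
q(978)/1609 = ((-161 + 978)/(155 + 978))/1609 = (817/1133)*(1/1609) = 817/1822997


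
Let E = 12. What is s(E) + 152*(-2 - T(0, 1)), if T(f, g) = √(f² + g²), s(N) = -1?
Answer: -457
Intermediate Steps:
s(E) + 152*(-2 - T(0, 1)) = -1 + 152*(-2 - √(0² + 1²)) = -1 + 152*(-2 - √(0 + 1)) = -1 + 152*(-2 - √1) = -1 + 152*(-2 - 1*1) = -1 + 152*(-2 - 1) = -1 + 152*(-3) = -1 - 456 = -457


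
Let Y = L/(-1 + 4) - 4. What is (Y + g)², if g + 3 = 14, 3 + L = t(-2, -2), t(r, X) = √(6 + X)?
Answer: 400/9 ≈ 44.444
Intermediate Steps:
L = -1 (L = -3 + √(6 - 2) = -3 + √4 = -3 + 2 = -1)
g = 11 (g = -3 + 14 = 11)
Y = -13/3 (Y = -1/(-1 + 4) - 4 = -1/3 - 4 = (⅓)*(-1) - 4 = -⅓ - 4 = -13/3 ≈ -4.3333)
(Y + g)² = (-13/3 + 11)² = (20/3)² = 400/9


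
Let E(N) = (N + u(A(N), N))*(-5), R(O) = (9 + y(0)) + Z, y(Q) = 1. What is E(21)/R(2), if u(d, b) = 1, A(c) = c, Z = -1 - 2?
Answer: -110/7 ≈ -15.714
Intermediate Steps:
Z = -3
R(O) = 7 (R(O) = (9 + 1) - 3 = 10 - 3 = 7)
E(N) = -5 - 5*N (E(N) = (N + 1)*(-5) = (1 + N)*(-5) = -5 - 5*N)
E(21)/R(2) = (-5 - 5*21)/7 = (-5 - 105)*(⅐) = -110*⅐ = -110/7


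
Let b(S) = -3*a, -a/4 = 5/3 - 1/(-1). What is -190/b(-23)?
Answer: -95/16 ≈ -5.9375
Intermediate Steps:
a = -32/3 (a = -4*(5/3 - 1/(-1)) = -4*(5*(1/3) - 1*(-1)) = -4*(5/3 + 1) = -4*8/3 = -32/3 ≈ -10.667)
b(S) = 32 (b(S) = -3*(-32/3) = 32)
-190/b(-23) = -190/32 = -190*1/32 = -95/16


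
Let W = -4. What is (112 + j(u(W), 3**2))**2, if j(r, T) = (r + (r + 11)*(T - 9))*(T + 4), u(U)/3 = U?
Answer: 1936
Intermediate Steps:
u(U) = 3*U
j(r, T) = (4 + T)*(r + (-9 + T)*(11 + r)) (j(r, T) = (r + (11 + r)*(-9 + T))*(4 + T) = (r + (-9 + T)*(11 + r))*(4 + T) = (4 + T)*(r + (-9 + T)*(11 + r)))
(112 + j(u(W), 3**2))**2 = (112 + (-396 - 55*3**2 - 96*(-4) + 11*(3**2)**2 + (3*(-4))*(3**2)**2 - 4*3**2*3*(-4)))**2 = (112 + (-396 - 55*9 - 32*(-12) + 11*9**2 - 12*9**2 - 4*9*(-12)))**2 = (112 + (-396 - 495 + 384 + 11*81 - 12*81 + 432))**2 = (112 + (-396 - 495 + 384 + 891 - 972 + 432))**2 = (112 - 156)**2 = (-44)**2 = 1936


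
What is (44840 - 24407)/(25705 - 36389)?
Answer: -20433/10684 ≈ -1.9125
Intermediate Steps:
(44840 - 24407)/(25705 - 36389) = 20433/(-10684) = 20433*(-1/10684) = -20433/10684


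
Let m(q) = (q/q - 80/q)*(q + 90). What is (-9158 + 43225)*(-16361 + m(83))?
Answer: -46244044748/83 ≈ -5.5716e+8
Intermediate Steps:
m(q) = (1 - 80/q)*(90 + q)
(-9158 + 43225)*(-16361 + m(83)) = (-9158 + 43225)*(-16361 + (10 + 83 - 7200/83)) = 34067*(-16361 + (10 + 83 - 7200*1/83)) = 34067*(-16361 + (10 + 83 - 7200/83)) = 34067*(-16361 + 519/83) = 34067*(-1357444/83) = -46244044748/83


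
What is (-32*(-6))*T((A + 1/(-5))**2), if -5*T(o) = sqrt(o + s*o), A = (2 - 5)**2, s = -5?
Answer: -16896*I/25 ≈ -675.84*I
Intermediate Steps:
A = 9 (A = (-3)**2 = 9)
T(o) = -2*sqrt(-o)/5 (T(o) = -sqrt(o - 5*o)/5 = -2*sqrt(-o)/5)
(-32*(-6))*T((A + 1/(-5))**2) = (-32*(-6))*(-2*44*I/5/5) = 192*(-2*44*I/5/5) = 192*(-88*I/25) = -16896*I/25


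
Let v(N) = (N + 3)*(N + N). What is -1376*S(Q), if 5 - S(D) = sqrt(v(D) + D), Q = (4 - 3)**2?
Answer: -2752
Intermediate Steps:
Q = 1 (Q = 1**2 = 1)
v(N) = 2*N*(3 + N) (v(N) = (3 + N)*(2*N) = 2*N*(3 + N))
S(D) = 5 - sqrt(D + 2*D*(3 + D)) (S(D) = 5 - sqrt(2*D*(3 + D) + D) = 5 - sqrt(D + 2*D*(3 + D)))
-1376*S(Q) = -1376*(5 - sqrt(1*(7 + 2*1))) = -1376*(5 - sqrt(1*(7 + 2))) = -1376*(5 - sqrt(1*9)) = -1376*(5 - sqrt(9)) = -1376*(5 - 1*3) = -1376*(5 - 3) = -1376*2 = -2752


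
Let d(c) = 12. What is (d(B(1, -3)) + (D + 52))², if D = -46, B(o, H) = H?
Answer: 324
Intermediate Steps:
(d(B(1, -3)) + (D + 52))² = (12 + (-46 + 52))² = (12 + 6)² = 18² = 324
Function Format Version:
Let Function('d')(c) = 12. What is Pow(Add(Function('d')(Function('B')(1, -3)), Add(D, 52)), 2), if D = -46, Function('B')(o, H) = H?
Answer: 324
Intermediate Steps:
Pow(Add(Function('d')(Function('B')(1, -3)), Add(D, 52)), 2) = Pow(Add(12, Add(-46, 52)), 2) = Pow(Add(12, 6), 2) = Pow(18, 2) = 324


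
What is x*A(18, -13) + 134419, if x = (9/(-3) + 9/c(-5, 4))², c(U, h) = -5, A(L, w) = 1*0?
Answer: 134419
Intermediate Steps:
A(L, w) = 0
x = 576/25 (x = (9/(-3) + 9/(-5))² = (9*(-⅓) + 9*(-⅕))² = (-3 - 9/5)² = (-24/5)² = 576/25 ≈ 23.040)
x*A(18, -13) + 134419 = (576/25)*0 + 134419 = 0 + 134419 = 134419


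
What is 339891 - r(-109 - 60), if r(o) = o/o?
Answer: 339890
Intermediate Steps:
r(o) = 1
339891 - r(-109 - 60) = 339891 - 1*1 = 339891 - 1 = 339890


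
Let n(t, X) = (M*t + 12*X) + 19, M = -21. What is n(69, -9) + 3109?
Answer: 1571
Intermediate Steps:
n(t, X) = 19 - 21*t + 12*X (n(t, X) = (-21*t + 12*X) + 19 = 19 - 21*t + 12*X)
n(69, -9) + 3109 = (19 - 21*69 + 12*(-9)) + 3109 = (19 - 1449 - 108) + 3109 = -1538 + 3109 = 1571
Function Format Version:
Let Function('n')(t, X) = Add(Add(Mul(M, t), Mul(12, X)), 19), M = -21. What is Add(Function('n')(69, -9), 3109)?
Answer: 1571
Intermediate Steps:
Function('n')(t, X) = Add(19, Mul(-21, t), Mul(12, X)) (Function('n')(t, X) = Add(Add(Mul(-21, t), Mul(12, X)), 19) = Add(19, Mul(-21, t), Mul(12, X)))
Add(Function('n')(69, -9), 3109) = Add(Add(19, Mul(-21, 69), Mul(12, -9)), 3109) = Add(Add(19, -1449, -108), 3109) = Add(-1538, 3109) = 1571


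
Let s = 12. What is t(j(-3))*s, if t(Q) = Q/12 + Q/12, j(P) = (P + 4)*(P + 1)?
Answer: -4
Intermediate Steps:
j(P) = (1 + P)*(4 + P) (j(P) = (4 + P)*(1 + P) = (1 + P)*(4 + P))
t(Q) = Q/6 (t(Q) = Q*(1/12) + Q*(1/12) = Q/12 + Q/12 = Q/6)
t(j(-3))*s = ((4 + (-3)**2 + 5*(-3))/6)*12 = ((4 + 9 - 15)/6)*12 = ((1/6)*(-2))*12 = -1/3*12 = -4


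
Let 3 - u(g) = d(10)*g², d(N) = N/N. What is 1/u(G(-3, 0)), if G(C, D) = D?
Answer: ⅓ ≈ 0.33333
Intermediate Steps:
d(N) = 1
u(g) = 3 - g²
1/u(G(-3, 0)) = 1/(3 - 1*0²) = 1/(3 - 1*0) = 1/(3 + 0) = 1/3 = ⅓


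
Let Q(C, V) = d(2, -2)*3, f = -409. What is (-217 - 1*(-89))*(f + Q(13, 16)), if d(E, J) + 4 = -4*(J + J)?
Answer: 47744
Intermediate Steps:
d(E, J) = -4 - 8*J (d(E, J) = -4 - 4*(J + J) = -4 - 8*J)
Q(C, V) = 36 (Q(C, V) = (-4 - 8*(-2))*3 = (-4 + 16)*3 = 12*3 = 36)
(-217 - 1*(-89))*(f + Q(13, 16)) = (-217 - 1*(-89))*(-409 + 36) = (-217 + 89)*(-373) = -128*(-373) = 47744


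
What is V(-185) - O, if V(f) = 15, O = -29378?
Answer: 29393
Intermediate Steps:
V(-185) - O = 15 - 1*(-29378) = 15 + 29378 = 29393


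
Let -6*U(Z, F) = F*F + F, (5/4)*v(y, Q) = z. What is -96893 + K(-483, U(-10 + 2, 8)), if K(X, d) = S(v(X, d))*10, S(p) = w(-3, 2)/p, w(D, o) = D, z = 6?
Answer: -387597/4 ≈ -96899.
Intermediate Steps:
v(y, Q) = 24/5 (v(y, Q) = (⅘)*6 = 24/5)
S(p) = -3/p
U(Z, F) = -F/6 - F²/6 (U(Z, F) = -(F*F + F)/6 = -(F² + F)/6 = -(F + F²)/6 = -F/6 - F²/6)
K(X, d) = -25/4 (K(X, d) = -3/24/5*10 = -3*5/24*10 = -5/8*10 = -25/4)
-96893 + K(-483, U(-10 + 2, 8)) = -96893 - 25/4 = -387597/4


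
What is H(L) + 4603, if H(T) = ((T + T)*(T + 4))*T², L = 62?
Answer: 31463899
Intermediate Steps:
H(T) = 2*T³*(4 + T) (H(T) = ((2*T)*(4 + T))*T² = (2*T*(4 + T))*T² = 2*T³*(4 + T))
H(L) + 4603 = 2*62³*(4 + 62) + 4603 = 2*238328*66 + 4603 = 31459296 + 4603 = 31463899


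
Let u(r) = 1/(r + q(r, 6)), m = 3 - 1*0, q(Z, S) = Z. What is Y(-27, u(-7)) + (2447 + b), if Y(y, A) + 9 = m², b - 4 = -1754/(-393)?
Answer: 964997/393 ≈ 2455.5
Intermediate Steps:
b = 3326/393 (b = 4 - 1754/(-393) = 4 - 1754*(-1/393) = 4 + 1754/393 = 3326/393 ≈ 8.4631)
m = 3 (m = 3 + 0 = 3)
u(r) = 1/(2*r) (u(r) = 1/(r + r) = 1/(2*r))
Y(y, A) = 0 (Y(y, A) = -9 + 3² = -9 + 9 = 0)
Y(-27, u(-7)) + (2447 + b) = 0 + (2447 + 3326/393) = 0 + 964997/393 = 964997/393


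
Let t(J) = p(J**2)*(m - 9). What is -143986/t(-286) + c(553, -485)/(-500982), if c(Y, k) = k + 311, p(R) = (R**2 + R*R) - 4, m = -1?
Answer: 1946281027581/5586438270121580 ≈ 0.00034839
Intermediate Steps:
p(R) = -4 + 2*R**2 (p(R) = (R**2 + R**2) - 4 = 2*R**2 - 4 = -4 + 2*R**2)
t(J) = 40 - 20*J**4 (t(J) = (-4 + 2*(J**2)**2)*(-1 - 9) = (-4 + 2*J**4)*(-10) = 40 - 20*J**4)
c(Y, k) = 311 + k
-143986/t(-286) + c(553, -485)/(-500982) = -143986/(40 - 20*(-286)**4) + (311 - 485)/(-500982) = -143986/(40 - 20*6690585616) - 174*(-1/500982) = -143986/(40 - 133811712320) + 29/83497 = -143986/(-133811712280) + 29/83497 = -143986*(-1/133811712280) + 29/83497 = 71993/66905856140 + 29/83497 = 1946281027581/5586438270121580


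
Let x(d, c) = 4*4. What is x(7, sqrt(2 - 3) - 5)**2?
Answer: 256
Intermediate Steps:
x(d, c) = 16
x(7, sqrt(2 - 3) - 5)**2 = 16**2 = 256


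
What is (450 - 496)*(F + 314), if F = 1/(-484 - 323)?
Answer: -11656262/807 ≈ -14444.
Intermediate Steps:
F = -1/807 (F = 1/(-807) = -1/807 ≈ -0.0012392)
(450 - 496)*(F + 314) = (450 - 496)*(-1/807 + 314) = -46*253397/807 = -11656262/807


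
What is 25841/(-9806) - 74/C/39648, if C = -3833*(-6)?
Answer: -5890615725427/2235338261856 ≈ -2.6352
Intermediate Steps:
C = 22998
25841/(-9806) - 74/C/39648 = 25841/(-9806) - 74/22998/39648 = 25841*(-1/9806) - 74*1/22998*(1/39648) = -25841/9806 - 37/11499*1/39648 = -25841/9806 - 37/455912352 = -5890615725427/2235338261856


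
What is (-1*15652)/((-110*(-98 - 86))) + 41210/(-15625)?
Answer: -10786529/3162500 ≈ -3.4108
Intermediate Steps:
(-1*15652)/((-110*(-98 - 86))) + 41210/(-15625) = -15652/((-110*(-184))) + 41210*(-1/15625) = -15652/20240 - 8242/3125 = -15652*1/20240 - 8242/3125 = -3913/5060 - 8242/3125 = -10786529/3162500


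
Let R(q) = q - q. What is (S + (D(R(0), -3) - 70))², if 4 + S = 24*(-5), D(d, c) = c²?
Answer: 34225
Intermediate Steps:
R(q) = 0
S = -124 (S = -4 + 24*(-5) = -4 - 120 = -124)
(S + (D(R(0), -3) - 70))² = (-124 + ((-3)² - 70))² = (-124 + (9 - 70))² = (-124 - 61)² = (-185)² = 34225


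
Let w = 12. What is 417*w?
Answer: 5004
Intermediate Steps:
417*w = 417*12 = 5004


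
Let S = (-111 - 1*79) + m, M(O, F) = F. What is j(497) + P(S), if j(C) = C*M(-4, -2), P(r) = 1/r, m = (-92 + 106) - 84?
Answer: -258441/260 ≈ -994.00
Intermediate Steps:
m = -70 (m = 14 - 84 = -70)
S = -260 (S = (-111 - 1*79) - 70 = (-111 - 79) - 70 = -190 - 70 = -260)
j(C) = -2*C (j(C) = C*(-2) = -2*C)
j(497) + P(S) = -2*497 + 1/(-260) = -994 - 1/260 = -258441/260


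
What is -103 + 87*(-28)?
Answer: -2539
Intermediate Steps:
-103 + 87*(-28) = -103 - 2436 = -2539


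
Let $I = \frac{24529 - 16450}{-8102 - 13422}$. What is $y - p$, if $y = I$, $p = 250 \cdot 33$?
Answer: $- \frac{177581079}{21524} \approx -8250.4$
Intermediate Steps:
$p = 8250$
$I = - \frac{8079}{21524}$ ($I = \frac{8079}{-21524} = 8079 \left(- \frac{1}{21524}\right) = - \frac{8079}{21524} \approx -0.37535$)
$y = - \frac{8079}{21524} \approx -0.37535$
$y - p = - \frac{8079}{21524} - 8250 = - \frac{177581079}{21524}$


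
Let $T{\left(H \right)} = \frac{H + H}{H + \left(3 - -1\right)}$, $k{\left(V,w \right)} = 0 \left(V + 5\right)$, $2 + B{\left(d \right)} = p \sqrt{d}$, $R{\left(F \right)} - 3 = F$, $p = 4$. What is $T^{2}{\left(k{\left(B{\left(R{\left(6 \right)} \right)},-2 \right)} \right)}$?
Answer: $0$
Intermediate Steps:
$R{\left(F \right)} = 3 + F$
$B{\left(d \right)} = -2 + 4 \sqrt{d}$
$k{\left(V,w \right)} = 0$ ($k{\left(V,w \right)} = 0 \left(5 + V\right) = 0$)
$T{\left(H \right)} = \frac{2 H}{4 + H}$ ($T{\left(H \right)} = \frac{2 H}{H + \left(3 + 1\right)} = \frac{2 H}{H + 4} = \frac{2 H}{4 + H}$)
$T^{2}{\left(k{\left(B{\left(R{\left(6 \right)} \right)},-2 \right)} \right)} = \left(2 \cdot 0 \frac{1}{4 + 0}\right)^{2} = \left(2 \cdot 0 \cdot \frac{1}{4}\right)^{2} = 0^{2} = 0$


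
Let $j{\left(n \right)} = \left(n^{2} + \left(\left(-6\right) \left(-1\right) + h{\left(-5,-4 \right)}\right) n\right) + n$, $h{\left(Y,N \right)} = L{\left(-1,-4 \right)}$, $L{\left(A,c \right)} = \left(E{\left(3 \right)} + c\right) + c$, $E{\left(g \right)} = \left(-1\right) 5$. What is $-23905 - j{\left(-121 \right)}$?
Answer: $-39272$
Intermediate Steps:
$E{\left(g \right)} = -5$
$L{\left(A,c \right)} = -5 + 2 c$ ($L{\left(A,c \right)} = \left(-5 + c\right) + c = -5 + 2 c$)
$h{\left(Y,N \right)} = -13$ ($h{\left(Y,N \right)} = -5 + 2 \left(-4\right) = -5 - 8 = -13$)
$j{\left(n \right)} = n^{2} - 6 n$ ($j{\left(n \right)} = \left(n^{2} + \left(\left(-6\right) \left(-1\right) - 13\right) n\right) + n = \left(n^{2} + \left(6 - 13\right) n\right) + n = \left(n^{2} - 7 n\right) + n = n^{2} - 6 n$)
$-23905 - j{\left(-121 \right)} = -23905 - - 121 \left(-6 - 121\right) = -23905 - \left(-121\right) \left(-127\right) = -23905 - 15367 = -39272$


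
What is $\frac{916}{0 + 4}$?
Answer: $229$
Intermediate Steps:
$\frac{916}{0 + 4} = \frac{916}{4} = 916 \cdot \frac{1}{4} = 229$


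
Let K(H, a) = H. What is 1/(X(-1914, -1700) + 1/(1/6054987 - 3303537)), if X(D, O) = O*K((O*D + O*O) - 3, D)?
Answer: -20002873589018/208919111070899642343187 ≈ -9.5745e-11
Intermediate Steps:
X(D, O) = O*(-3 + O² + D*O) (X(D, O) = O*((O*D + O*O) - 3) = O*((D*O + O²) - 3) = O*((O² + D*O) - 3) = O*(-3 + O² + D*O))
1/(X(-1914, -1700) + 1/(1/6054987 - 3303537)) = 1/(-1700*(-3 + (-1700)² - 1914*(-1700)) + 1/(1/6054987 - 3303537)) = 1/(-1700*(-3 + 2890000 + 3253800) + 1/(1/6054987 - 3303537)) = 1/(-1700*6143797 + 1/(-20002873589018/6054987)) = 1/(-10444454900 - 6054987/20002873589018) = 1/(-208919111070899642343187/20002873589018) = -20002873589018/208919111070899642343187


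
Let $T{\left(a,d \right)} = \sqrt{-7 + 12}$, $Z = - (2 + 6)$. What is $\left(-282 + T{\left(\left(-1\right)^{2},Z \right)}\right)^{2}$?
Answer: $\left(282 - \sqrt{5}\right)^{2} \approx 78268.0$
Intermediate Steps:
$Z = -8$ ($Z = \left(-1\right) 8 = -8$)
$T{\left(a,d \right)} = \sqrt{5}$
$\left(-282 + T{\left(\left(-1\right)^{2},Z \right)}\right)^{2} = \left(-282 + \sqrt{5}\right)^{2}$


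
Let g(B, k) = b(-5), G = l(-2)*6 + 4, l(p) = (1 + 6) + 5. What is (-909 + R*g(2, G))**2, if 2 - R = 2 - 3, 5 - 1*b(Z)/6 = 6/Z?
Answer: 15896169/25 ≈ 6.3585e+5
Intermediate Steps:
l(p) = 12 (l(p) = 7 + 5 = 12)
b(Z) = 30 - 36/Z
G = 76 (G = 12*6 + 4 = 72 + 4 = 76)
g(B, k) = 186/5 (g(B, k) = 30 - 36/(-5) = 30 - 36*(-1/5) = 30 + 36/5 = 186/5)
R = 3 (R = 2 - (2 - 3) = 2 - 1*(-1) = 2 + 1 = 3)
(-909 + R*g(2, G))**2 = (-909 + 3*(186/5))**2 = (-909 + 558/5)**2 = (-3987/5)**2 = 15896169/25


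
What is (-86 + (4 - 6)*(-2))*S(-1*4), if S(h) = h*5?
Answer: 1640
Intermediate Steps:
S(h) = 5*h
(-86 + (4 - 6)*(-2))*S(-1*4) = (-86 + (4 - 6)*(-2))*(5*(-1*4)) = (-86 - 2*(-2))*(5*(-4)) = (-86 + 4)*(-20) = -82*(-20) = 1640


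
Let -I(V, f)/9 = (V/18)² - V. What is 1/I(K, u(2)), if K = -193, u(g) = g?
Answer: -36/99781 ≈ -0.00036079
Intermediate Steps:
I(V, f) = 9*V - V²/36 (I(V, f) = -9*((V/18)² - V) = -9*(V²/324 - V) = -9*(-V + V²/324) = 9*V - V²/36)
1/I(K, u(2)) = 1/((1/36)*(-193)*(324 - 1*(-193))) = 1/((1/36)*(-193)*(324 + 193)) = 1/((1/36)*(-193)*517) = 1/(-99781/36) = -36/99781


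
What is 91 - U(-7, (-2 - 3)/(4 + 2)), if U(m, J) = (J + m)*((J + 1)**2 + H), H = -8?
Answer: 6167/216 ≈ 28.551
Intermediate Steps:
U(m, J) = (-8 + (1 + J)**2)*(J + m) (U(m, J) = (J + m)*((J + 1)**2 - 8) = (J + m)*((1 + J)**2 - 8) = (J + m)*(-8 + (1 + J)**2) = (-8 + (1 + J)**2)*(J + m))
91 - U(-7, (-2 - 3)/(4 + 2)) = 91 - (-8*(-2 - 3)/(4 + 2) - 8*(-7) + ((-2 - 3)/(4 + 2))*(1 + (-2 - 3)/(4 + 2))**2 - 7*(1 + (-2 - 3)/(4 + 2))**2) = 91 - (-(-40)/6 + 56 + (-5/6)*(1 - 5/6)**2 - 7*(1 - 5/6)**2) = 91 - (-(-40)/6 + 56 + (-5*1/6)*(1 - 5*1/6)**2 - 7*(1 - 5*1/6)**2) = 91 - (-8*(-5/6) + 56 - 5*(1 - 5/6)**2/6 - 7*(1 - 5/6)**2) = 91 - (20/3 + 56 - 5*(1/6)**2/6 - 7*(1/6)**2) = 91 - (20/3 + 56 - 5/6*1/36 - 7*1/36) = 91 - (20/3 + 56 - 5/216 - 7/36) = 91 - 1*13489/216 = 91 - 13489/216 = 6167/216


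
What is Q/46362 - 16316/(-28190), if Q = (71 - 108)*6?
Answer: 62515351/108912065 ≈ 0.57400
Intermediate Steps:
Q = -222 (Q = -37*6 = -222)
Q/46362 - 16316/(-28190) = -222/46362 - 16316/(-28190) = -222*1/46362 - 16316*(-1/28190) = -37/7727 + 8158/14095 = 62515351/108912065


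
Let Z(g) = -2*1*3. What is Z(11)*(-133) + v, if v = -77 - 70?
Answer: 651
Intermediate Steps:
Z(g) = -6 (Z(g) = -2*3 = -6)
v = -147
Z(11)*(-133) + v = -6*(-133) - 147 = 798 - 147 = 651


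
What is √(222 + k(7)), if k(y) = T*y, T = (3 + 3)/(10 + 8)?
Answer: √2019/3 ≈ 14.978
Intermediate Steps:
T = ⅓ (T = 6/18 = 6*(1/18) = ⅓ ≈ 0.33333)
k(y) = y/3
√(222 + k(7)) = √(222 + (⅓)*7) = √(222 + 7/3) = √(673/3) = √2019/3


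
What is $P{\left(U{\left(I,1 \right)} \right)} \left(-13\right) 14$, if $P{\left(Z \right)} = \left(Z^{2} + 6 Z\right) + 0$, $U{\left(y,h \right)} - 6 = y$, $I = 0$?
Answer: $-13104$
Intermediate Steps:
$U{\left(y,h \right)} = 6 + y$
$P{\left(Z \right)} = Z^{2} + 6 Z$
$P{\left(U{\left(I,1 \right)} \right)} \left(-13\right) 14 = \left(6 + 0\right) \left(6 + \left(6 + 0\right)\right) \left(-13\right) 14 = 6 \left(6 + 6\right) \left(-13\right) 14 = 6 \cdot 12 \left(-13\right) 14 = 72 \left(-13\right) 14 = \left(-936\right) 14 = -13104$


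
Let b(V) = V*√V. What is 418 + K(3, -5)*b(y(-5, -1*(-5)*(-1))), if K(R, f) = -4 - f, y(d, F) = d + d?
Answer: 418 - 10*I*√10 ≈ 418.0 - 31.623*I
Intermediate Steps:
y(d, F) = 2*d
b(V) = V^(3/2)
418 + K(3, -5)*b(y(-5, -1*(-5)*(-1))) = 418 + (-4 - 1*(-5))*(2*(-5))^(3/2) = 418 + (-4 + 5)*(-10)^(3/2) = 418 + 1*(-10*I*√10) = 418 - 10*I*√10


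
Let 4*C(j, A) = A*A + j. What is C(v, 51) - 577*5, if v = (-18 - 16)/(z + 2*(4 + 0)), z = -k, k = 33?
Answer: -223441/100 ≈ -2234.4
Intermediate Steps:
z = -33 (z = -1*33 = -33)
v = 34/25 (v = (-18 - 16)/(-33 + 2*(4 + 0)) = -34/(-33 + 2*4) = -34/(-33 + 8) = -34/(-25) = -34*(-1/25) = 34/25 ≈ 1.3600)
C(j, A) = j/4 + A**2/4 (C(j, A) = (A*A + j)/4 = (A**2 + j)/4 = (j + A**2)/4 = j/4 + A**2/4)
C(v, 51) - 577*5 = ((1/4)*(34/25) + (1/4)*51**2) - 577*5 = (17/50 + (1/4)*2601) - 2885 = (17/50 + 2601/4) - 2885 = 65059/100 - 2885 = -223441/100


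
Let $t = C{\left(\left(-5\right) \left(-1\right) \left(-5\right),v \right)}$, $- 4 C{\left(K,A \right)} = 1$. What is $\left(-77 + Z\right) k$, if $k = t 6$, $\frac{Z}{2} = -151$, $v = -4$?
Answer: $\frac{1137}{2} \approx 568.5$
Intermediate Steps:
$C{\left(K,A \right)} = - \frac{1}{4}$ ($C{\left(K,A \right)} = \left(- \frac{1}{4}\right) 1 = - \frac{1}{4}$)
$t = - \frac{1}{4} \approx -0.25$
$Z = -302$ ($Z = 2 \left(-151\right) = -302$)
$k = - \frac{3}{2}$ ($k = \left(- \frac{1}{4}\right) 6 = - \frac{3}{2} \approx -1.5$)
$\left(-77 + Z\right) k = \left(-77 - 302\right) \left(- \frac{3}{2}\right) = \left(-379\right) \left(- \frac{3}{2}\right) = \frac{1137}{2}$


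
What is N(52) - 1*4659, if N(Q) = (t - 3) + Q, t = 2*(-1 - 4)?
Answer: -4620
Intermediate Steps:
t = -10 (t = 2*(-5) = -10)
N(Q) = -13 + Q (N(Q) = (-10 - 3) + Q = -13 + Q)
N(52) - 1*4659 = (-13 + 52) - 1*4659 = 39 - 4659 = -4620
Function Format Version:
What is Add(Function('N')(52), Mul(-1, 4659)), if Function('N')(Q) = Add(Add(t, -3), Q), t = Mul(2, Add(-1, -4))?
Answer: -4620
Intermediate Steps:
t = -10 (t = Mul(2, -5) = -10)
Function('N')(Q) = Add(-13, Q) (Function('N')(Q) = Add(Add(-10, -3), Q) = Add(-13, Q))
Add(Function('N')(52), Mul(-1, 4659)) = Add(Add(-13, 52), Mul(-1, 4659)) = Add(39, -4659) = -4620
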